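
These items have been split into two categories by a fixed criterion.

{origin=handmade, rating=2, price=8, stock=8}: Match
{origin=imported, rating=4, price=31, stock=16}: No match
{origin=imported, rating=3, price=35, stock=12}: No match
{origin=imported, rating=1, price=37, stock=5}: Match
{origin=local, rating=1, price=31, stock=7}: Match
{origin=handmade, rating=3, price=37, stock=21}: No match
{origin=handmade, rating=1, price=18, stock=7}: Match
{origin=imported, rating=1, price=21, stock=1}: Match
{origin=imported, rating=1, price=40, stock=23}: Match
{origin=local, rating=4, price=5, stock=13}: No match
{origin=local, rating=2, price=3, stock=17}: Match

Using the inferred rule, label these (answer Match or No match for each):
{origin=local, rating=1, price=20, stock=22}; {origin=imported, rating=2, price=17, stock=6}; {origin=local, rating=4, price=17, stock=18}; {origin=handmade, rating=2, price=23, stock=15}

The rule appears to be: rating ≤ 2.
Match: {origin=local, rating=1, price=20, stock=22}, since rating = 1.
Match: {origin=imported, rating=2, price=17, stock=6}, since rating = 2.
No match: {origin=local, rating=4, price=17, stock=18}, since rating = 4.
Match: {origin=handmade, rating=2, price=23, stock=15}, since rating = 2.

Match, Match, No match, Match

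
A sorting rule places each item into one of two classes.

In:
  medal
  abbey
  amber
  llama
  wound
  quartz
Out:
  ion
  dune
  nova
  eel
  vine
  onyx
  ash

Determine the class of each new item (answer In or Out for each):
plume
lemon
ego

'In' ⟺ length ≥ 5.
plume: length 5, fits → In.
lemon: length 5, fits → In.
ego: length 3, lacks this property → Out.

In, In, Out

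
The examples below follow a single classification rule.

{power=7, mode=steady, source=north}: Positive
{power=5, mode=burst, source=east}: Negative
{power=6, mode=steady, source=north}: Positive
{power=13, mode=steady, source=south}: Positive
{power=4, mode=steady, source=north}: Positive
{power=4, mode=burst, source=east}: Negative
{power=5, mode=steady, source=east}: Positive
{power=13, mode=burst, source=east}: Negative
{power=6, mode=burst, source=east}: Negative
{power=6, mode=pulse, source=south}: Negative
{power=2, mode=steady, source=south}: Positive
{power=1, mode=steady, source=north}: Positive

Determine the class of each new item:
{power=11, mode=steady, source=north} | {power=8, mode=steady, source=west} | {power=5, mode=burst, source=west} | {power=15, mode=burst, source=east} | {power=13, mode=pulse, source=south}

'Positive' ⟺ mode is steady.
{power=11, mode=steady, source=north}: mode is steady — meets the rule, so Positive.
{power=8, mode=steady, source=west}: mode is steady — meets the rule, so Positive.
{power=5, mode=burst, source=west}: mode is burst — fails the rule, so Negative.
{power=15, mode=burst, source=east}: mode is burst — fails the rule, so Negative.
{power=13, mode=pulse, source=south}: mode is pulse — fails the rule, so Negative.

Positive, Positive, Negative, Negative, Negative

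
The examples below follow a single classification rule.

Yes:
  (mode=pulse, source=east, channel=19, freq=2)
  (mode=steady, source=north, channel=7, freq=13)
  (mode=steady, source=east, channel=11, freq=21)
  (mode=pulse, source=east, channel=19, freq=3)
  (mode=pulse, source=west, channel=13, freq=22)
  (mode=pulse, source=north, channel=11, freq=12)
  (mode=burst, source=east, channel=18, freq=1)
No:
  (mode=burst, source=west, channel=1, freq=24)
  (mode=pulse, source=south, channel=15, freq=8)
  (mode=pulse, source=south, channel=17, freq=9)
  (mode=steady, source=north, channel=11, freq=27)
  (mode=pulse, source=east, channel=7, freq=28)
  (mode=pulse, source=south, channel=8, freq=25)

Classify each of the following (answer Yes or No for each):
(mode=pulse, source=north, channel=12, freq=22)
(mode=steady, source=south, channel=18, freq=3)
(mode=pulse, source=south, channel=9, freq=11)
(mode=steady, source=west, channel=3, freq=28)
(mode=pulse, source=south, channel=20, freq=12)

One predicate separates the groups cleanly: source is not south AND freq ≤ 22.
(mode=pulse, source=north, channel=12, freq=22): Yes (source is north, freq = 22). (mode=steady, source=south, channel=18, freq=3): No (source is south, freq = 3). (mode=pulse, source=south, channel=9, freq=11): No (source is south, freq = 11). (mode=steady, source=west, channel=3, freq=28): No (source is west, freq = 28). (mode=pulse, source=south, channel=20, freq=12): No (source is south, freq = 12).

Yes, No, No, No, No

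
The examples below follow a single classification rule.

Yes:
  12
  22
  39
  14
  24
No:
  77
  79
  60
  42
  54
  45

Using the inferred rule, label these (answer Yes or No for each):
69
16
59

No, Yes, No

The common property of the 'Yes' items is: at most 39. No 'No' item has it.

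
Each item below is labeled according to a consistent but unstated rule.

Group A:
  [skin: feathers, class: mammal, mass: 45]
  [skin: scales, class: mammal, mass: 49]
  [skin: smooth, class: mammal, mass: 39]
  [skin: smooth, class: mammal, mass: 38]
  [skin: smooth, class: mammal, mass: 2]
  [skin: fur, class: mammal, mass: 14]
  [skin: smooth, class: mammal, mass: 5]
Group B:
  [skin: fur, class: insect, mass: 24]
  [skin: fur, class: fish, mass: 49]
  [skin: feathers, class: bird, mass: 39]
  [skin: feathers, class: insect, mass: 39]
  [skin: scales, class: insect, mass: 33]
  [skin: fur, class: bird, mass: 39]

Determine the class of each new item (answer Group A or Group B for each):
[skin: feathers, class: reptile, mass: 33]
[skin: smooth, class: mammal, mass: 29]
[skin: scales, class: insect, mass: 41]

The common property of the 'Group A' items is: class is mammal. No 'Group B' item has it.
[skin: feathers, class: reptile, mass: 33]: Group B (class is reptile). [skin: smooth, class: mammal, mass: 29]: Group A (class is mammal). [skin: scales, class: insect, mass: 41]: Group B (class is insect).

Group B, Group A, Group B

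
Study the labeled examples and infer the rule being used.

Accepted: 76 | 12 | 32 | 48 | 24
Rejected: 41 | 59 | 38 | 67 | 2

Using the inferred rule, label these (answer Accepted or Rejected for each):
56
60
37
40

The simplest hypothesis consistent with all the labels is: multiple of 4.
Accepted: 56, since 56 = 4·14.
Accepted: 60, since 60 = 4·15.
Rejected: 37, since 37 = 4·9 + 1.
Accepted: 40, since 40 = 4·10.

Accepted, Accepted, Rejected, Accepted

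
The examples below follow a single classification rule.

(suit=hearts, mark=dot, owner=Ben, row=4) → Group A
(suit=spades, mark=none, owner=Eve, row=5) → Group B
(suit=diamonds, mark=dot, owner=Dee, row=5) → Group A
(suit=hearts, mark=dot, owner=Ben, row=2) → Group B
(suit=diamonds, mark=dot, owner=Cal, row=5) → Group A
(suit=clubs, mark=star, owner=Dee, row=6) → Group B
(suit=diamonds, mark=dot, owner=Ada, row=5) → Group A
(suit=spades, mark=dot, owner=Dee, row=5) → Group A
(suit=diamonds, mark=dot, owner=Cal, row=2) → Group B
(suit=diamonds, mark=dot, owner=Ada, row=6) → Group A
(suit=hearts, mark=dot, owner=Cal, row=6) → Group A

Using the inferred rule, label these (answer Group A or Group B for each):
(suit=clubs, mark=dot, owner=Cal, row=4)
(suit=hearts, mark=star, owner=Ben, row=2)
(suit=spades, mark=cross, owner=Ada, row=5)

The distinguishing property — mark is dot AND row ≥ 4 — holds for all the 'Group A' cases and none of the 'Group B' cases.
Group A: (suit=clubs, mark=dot, owner=Cal, row=4), since mark is dot, row = 4. Group B: (suit=hearts, mark=star, owner=Ben, row=2), since mark is star, row = 2. Group B: (suit=spades, mark=cross, owner=Ada, row=5), since mark is cross, row = 5.

Group A, Group B, Group B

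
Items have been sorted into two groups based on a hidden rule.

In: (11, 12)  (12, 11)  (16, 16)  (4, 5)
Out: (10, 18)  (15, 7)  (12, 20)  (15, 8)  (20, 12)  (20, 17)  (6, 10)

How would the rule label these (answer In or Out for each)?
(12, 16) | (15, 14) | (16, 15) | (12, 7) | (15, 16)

Out, In, In, Out, In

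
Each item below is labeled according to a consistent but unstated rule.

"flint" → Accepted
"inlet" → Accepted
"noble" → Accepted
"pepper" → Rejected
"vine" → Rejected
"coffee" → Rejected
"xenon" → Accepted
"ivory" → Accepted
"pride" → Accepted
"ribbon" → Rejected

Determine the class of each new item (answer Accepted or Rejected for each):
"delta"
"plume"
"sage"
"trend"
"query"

Accepted, Accepted, Rejected, Accepted, Accepted

'Accepted' ⟺ odd length.
Accepted: "delta", since length 5. Accepted: "plume", since length 5. Rejected: "sage", since length 4. Accepted: "trend", since length 5. Accepted: "query", since length 5.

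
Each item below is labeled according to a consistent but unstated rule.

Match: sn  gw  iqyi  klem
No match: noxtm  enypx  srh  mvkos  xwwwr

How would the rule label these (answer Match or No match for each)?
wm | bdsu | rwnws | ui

Match, Match, No match, Match

A rule that fits every label: even length — true of each 'Match' example, false of each 'No match' one.
wm — length 2, hence Match. bdsu — length 4, hence Match. rwnws — length 5, hence No match. ui — length 2, hence Match.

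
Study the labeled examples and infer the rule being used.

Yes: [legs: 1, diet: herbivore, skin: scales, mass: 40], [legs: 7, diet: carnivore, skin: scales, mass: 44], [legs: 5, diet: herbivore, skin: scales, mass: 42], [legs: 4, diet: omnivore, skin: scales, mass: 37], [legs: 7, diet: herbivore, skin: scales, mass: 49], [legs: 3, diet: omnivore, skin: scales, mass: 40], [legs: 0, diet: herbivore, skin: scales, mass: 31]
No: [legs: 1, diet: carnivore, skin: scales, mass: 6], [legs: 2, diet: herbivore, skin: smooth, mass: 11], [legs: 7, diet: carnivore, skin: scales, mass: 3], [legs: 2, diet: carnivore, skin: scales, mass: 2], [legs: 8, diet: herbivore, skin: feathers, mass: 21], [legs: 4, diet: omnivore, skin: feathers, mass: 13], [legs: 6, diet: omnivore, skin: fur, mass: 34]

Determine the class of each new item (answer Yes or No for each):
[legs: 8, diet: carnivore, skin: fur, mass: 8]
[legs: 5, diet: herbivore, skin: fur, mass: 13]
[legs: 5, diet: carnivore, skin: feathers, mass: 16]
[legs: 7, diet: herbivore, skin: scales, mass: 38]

The pattern is that an item is 'Yes' exactly when: skin is scales AND mass ≥ 11.

No, No, No, Yes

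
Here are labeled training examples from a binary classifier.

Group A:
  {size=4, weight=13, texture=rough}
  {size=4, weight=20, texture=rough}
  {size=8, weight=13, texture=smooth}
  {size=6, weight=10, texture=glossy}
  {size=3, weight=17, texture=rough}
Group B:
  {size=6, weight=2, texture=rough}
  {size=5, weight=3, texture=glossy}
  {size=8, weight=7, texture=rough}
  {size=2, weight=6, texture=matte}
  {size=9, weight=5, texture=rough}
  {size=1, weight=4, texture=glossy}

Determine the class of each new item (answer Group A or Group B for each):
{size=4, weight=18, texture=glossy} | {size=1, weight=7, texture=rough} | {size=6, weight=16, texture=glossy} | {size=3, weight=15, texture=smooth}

A rule that fits every label: weight ≥ 10 — true of each 'Group A' example, false of each 'Group B' one.
Group A: {size=4, weight=18, texture=glossy}, since weight = 18. Group B: {size=1, weight=7, texture=rough}, since weight = 7. Group A: {size=6, weight=16, texture=glossy}, since weight = 16. Group A: {size=3, weight=15, texture=smooth}, since weight = 15.

Group A, Group B, Group A, Group A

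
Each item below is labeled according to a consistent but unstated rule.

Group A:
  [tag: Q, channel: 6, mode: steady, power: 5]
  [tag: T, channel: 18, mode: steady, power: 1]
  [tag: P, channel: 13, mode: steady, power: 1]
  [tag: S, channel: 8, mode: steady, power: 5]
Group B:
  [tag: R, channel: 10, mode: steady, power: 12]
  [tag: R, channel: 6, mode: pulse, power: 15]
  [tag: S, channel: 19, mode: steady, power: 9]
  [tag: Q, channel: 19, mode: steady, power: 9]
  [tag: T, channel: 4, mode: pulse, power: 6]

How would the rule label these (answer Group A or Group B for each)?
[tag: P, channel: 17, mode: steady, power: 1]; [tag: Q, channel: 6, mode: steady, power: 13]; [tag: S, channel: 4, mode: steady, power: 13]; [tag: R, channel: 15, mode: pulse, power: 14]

Group A, Group B, Group B, Group B

Rule: power ≤ 5. This holds for each 'Group A' example and fails for each 'Group B' one.
[tag: P, channel: 17, mode: steady, power: 1]: power = 1 — meets the rule, so Group A. [tag: Q, channel: 6, mode: steady, power: 13]: power = 13 — does not pass, so Group B. [tag: S, channel: 4, mode: steady, power: 13]: power = 13 — does not pass, so Group B. [tag: R, channel: 15, mode: pulse, power: 14]: power = 14 — does not pass, so Group B.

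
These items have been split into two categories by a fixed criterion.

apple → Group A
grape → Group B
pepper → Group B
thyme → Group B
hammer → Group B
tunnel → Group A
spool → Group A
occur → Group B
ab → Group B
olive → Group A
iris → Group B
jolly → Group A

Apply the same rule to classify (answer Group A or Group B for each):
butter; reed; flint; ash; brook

Group B, Group B, Group A, Group B, Group B

All 'Group A' examples share one property — contains 'l' — and every 'Group B' example lacks it.
butter: no 'l' — does not pass, so Group B.
reed: no 'l' — does not pass, so Group B.
flint: has 'l' — qualifies, so Group A.
ash: no 'l' — does not pass, so Group B.
brook: no 'l' — does not pass, so Group B.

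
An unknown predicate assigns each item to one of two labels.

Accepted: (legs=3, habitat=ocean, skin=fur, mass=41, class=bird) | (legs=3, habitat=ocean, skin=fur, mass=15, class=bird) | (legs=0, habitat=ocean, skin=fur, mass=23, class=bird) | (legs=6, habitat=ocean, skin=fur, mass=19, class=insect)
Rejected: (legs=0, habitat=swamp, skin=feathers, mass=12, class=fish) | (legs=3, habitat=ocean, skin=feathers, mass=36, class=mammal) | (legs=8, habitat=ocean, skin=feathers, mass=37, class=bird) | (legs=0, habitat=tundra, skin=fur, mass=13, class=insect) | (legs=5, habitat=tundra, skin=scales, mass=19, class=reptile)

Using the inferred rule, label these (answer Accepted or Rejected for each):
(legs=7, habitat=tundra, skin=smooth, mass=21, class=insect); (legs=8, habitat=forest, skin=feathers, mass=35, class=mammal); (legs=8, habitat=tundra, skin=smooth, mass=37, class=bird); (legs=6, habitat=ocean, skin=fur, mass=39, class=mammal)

The pattern is that an item is 'Accepted' exactly when: habitat is ocean AND skin is fur.
(legs=7, habitat=tundra, skin=smooth, mass=21, class=insect): habitat is tundra, skin is smooth — lacks this property, so Rejected. (legs=8, habitat=forest, skin=feathers, mass=35, class=mammal): habitat is forest, skin is feathers — lacks this property, so Rejected. (legs=8, habitat=tundra, skin=smooth, mass=37, class=bird): habitat is tundra, skin is smooth — lacks this property, so Rejected. (legs=6, habitat=ocean, skin=fur, mass=39, class=mammal): habitat is ocean, skin is fur — qualifies, so Accepted.

Rejected, Rejected, Rejected, Accepted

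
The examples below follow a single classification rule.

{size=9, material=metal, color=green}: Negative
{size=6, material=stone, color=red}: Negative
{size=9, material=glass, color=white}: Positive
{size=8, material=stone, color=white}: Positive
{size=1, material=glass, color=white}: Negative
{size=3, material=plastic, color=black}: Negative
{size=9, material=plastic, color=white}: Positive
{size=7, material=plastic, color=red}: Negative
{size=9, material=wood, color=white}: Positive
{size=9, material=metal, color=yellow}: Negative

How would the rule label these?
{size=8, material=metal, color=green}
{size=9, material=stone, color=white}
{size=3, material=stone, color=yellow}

The pattern is that an item is 'Positive' exactly when: color is white AND size ≥ 3.
{size=8, material=metal, color=green}: color is green, size = 8 — fails this test, so Negative.
{size=9, material=stone, color=white}: color is white, size = 9 — fits, so Positive.
{size=3, material=stone, color=yellow}: color is yellow, size = 3 — fails this test, so Negative.

Negative, Positive, Negative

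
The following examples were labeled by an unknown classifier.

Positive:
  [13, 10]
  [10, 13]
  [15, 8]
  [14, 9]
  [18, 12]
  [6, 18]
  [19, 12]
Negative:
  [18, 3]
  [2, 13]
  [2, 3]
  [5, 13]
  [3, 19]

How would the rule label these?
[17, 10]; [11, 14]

Positive, Positive

The common property of the 'Positive' items is: sum ≥ 23. No 'Negative' item has it.
[17, 10] → 17+10 = 27 → Positive. [11, 14] → 11+14 = 25 → Positive.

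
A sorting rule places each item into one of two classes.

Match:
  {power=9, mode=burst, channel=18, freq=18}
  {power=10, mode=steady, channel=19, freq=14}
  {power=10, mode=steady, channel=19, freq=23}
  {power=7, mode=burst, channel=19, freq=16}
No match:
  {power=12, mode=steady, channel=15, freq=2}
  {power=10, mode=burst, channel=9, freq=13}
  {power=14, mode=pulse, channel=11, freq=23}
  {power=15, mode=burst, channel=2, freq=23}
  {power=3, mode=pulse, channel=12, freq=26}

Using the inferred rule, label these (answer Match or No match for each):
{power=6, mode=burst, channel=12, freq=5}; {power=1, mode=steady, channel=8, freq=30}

No match, No match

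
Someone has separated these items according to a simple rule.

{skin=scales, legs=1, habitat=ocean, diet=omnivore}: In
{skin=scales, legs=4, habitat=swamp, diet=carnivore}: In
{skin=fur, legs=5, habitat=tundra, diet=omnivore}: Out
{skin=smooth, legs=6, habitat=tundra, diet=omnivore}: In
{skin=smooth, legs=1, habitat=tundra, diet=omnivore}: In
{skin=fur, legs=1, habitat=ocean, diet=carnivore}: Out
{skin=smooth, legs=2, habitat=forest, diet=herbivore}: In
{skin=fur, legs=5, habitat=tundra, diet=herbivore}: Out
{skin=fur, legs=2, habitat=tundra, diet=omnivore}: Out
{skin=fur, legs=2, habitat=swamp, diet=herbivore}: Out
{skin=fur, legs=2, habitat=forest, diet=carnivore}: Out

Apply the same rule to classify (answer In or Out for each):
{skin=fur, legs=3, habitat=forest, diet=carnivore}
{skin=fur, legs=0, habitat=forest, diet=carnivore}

Looking at the examples, the only property every 'In' case has and every 'Out' case lacks is: skin is not fur.

Out, Out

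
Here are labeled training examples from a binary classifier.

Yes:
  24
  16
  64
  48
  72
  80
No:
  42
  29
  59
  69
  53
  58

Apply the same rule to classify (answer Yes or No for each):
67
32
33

No, Yes, No

All 'Yes' examples share one property — multiple of 4 — and every 'No' example lacks it.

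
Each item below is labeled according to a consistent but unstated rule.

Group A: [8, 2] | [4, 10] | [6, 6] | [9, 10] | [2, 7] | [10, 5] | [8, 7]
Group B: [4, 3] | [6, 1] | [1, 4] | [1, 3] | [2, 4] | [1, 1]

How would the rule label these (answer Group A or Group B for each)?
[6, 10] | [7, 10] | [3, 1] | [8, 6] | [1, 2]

The classifier is using: sum ≥ 9.
[6, 10] — 6+10 = 16, hence Group A.
[7, 10] — 7+10 = 17, hence Group A.
[3, 1] — 3+1 = 4, hence Group B.
[8, 6] — 8+6 = 14, hence Group A.
[1, 2] — 1+2 = 3, hence Group B.

Group A, Group A, Group B, Group A, Group B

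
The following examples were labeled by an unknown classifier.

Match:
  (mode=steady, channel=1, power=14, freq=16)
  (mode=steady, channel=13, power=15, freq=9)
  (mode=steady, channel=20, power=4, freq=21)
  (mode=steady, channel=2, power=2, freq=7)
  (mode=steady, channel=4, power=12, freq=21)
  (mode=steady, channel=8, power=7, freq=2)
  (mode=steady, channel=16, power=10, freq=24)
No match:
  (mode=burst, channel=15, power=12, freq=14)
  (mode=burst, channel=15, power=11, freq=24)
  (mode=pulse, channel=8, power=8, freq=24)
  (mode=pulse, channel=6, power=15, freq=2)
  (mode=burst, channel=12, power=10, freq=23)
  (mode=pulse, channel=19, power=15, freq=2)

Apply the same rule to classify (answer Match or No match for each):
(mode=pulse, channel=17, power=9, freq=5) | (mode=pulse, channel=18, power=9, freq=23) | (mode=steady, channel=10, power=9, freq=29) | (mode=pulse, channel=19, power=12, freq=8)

No match, No match, Match, No match

One predicate separates the groups cleanly: mode is steady.
(mode=pulse, channel=17, power=9, freq=5): mode is pulse, does not pass → No match. (mode=pulse, channel=18, power=9, freq=23): mode is pulse, does not pass → No match. (mode=steady, channel=10, power=9, freq=29): mode is steady, meets the rule → Match. (mode=pulse, channel=19, power=12, freq=8): mode is pulse, does not pass → No match.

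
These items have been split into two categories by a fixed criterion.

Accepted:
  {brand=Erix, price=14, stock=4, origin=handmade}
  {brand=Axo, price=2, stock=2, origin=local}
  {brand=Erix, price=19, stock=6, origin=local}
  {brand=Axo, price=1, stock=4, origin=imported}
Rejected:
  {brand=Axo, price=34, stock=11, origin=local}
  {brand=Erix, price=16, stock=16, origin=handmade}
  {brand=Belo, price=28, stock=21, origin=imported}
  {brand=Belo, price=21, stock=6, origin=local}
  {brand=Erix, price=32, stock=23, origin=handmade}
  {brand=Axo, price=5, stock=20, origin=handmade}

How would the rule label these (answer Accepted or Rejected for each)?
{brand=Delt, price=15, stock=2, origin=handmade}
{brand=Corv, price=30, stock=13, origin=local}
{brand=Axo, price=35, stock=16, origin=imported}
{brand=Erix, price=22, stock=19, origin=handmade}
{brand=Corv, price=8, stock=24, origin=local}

The rule appears to be: stock ≤ 6 AND price ≤ 19.
{brand=Delt, price=15, stock=2, origin=handmade}: stock = 2, price = 15 — checks out, so Accepted. {brand=Corv, price=30, stock=13, origin=local}: stock = 13, price = 30 — does not fit, so Rejected. {brand=Axo, price=35, stock=16, origin=imported}: stock = 16, price = 35 — does not fit, so Rejected. {brand=Erix, price=22, stock=19, origin=handmade}: stock = 19, price = 22 — does not fit, so Rejected. {brand=Corv, price=8, stock=24, origin=local}: stock = 24, price = 8 — does not fit, so Rejected.

Accepted, Rejected, Rejected, Rejected, Rejected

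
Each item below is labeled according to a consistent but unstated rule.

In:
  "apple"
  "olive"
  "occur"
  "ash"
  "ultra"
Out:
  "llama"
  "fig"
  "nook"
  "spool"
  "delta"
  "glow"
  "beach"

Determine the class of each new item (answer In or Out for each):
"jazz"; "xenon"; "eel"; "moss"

Out, Out, In, Out

'In' ⟺ starts with a vowel.
"jazz": starts with 'j', fails this test → Out.
"xenon": starts with 'x', fails this test → Out.
"eel": starts with 'e', qualifies → In.
"moss": starts with 'm', fails this test → Out.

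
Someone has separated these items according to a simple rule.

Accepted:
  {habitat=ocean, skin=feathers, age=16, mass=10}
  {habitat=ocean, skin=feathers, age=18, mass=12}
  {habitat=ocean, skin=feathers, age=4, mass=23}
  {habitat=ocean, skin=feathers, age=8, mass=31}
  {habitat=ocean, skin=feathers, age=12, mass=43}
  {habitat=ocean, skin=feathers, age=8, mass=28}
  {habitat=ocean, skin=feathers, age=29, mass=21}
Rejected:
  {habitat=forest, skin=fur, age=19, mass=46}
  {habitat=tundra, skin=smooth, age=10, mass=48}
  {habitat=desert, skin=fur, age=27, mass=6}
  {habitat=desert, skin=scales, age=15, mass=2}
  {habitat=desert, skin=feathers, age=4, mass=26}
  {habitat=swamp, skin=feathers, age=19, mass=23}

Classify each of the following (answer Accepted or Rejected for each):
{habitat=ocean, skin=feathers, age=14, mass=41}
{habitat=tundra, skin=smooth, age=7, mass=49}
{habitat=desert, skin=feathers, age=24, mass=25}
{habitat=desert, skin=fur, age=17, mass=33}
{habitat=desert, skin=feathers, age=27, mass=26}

Accepted, Rejected, Rejected, Rejected, Rejected

The common property of the 'Accepted' items is: habitat is ocean. No 'Rejected' item has it.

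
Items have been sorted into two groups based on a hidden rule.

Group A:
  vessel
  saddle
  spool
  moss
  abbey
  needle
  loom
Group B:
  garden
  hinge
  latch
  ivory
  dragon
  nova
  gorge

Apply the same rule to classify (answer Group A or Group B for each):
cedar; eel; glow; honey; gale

Group B, Group A, Group B, Group B, Group B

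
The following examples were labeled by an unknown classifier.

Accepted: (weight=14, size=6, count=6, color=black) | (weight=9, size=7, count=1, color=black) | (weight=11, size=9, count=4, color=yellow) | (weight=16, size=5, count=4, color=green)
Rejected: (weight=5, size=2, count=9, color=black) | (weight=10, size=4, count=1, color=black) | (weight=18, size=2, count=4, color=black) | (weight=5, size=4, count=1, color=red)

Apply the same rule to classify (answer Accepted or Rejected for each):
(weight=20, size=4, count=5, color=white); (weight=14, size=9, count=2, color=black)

Rejected, Accepted

One predicate separates the groups cleanly: size ≥ 5.
(weight=20, size=4, count=5, color=white) → size = 4 → Rejected. (weight=14, size=9, count=2, color=black) → size = 9 → Accepted.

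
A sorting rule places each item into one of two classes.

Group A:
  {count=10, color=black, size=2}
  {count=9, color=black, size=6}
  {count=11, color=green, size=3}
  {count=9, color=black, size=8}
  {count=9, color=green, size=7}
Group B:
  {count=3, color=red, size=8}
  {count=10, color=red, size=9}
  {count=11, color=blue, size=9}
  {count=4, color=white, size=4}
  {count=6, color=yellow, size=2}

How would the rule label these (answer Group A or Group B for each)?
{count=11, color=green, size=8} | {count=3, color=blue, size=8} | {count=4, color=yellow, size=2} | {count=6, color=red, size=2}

Group A, Group B, Group B, Group B

Rule: color is green OR color is black. This holds for each 'Group A' example and fails for each 'Group B' one.
{count=11, color=green, size=8} → color is green → Group A.
{count=3, color=blue, size=8} → color is blue → Group B.
{count=4, color=yellow, size=2} → color is yellow → Group B.
{count=6, color=red, size=2} → color is red → Group B.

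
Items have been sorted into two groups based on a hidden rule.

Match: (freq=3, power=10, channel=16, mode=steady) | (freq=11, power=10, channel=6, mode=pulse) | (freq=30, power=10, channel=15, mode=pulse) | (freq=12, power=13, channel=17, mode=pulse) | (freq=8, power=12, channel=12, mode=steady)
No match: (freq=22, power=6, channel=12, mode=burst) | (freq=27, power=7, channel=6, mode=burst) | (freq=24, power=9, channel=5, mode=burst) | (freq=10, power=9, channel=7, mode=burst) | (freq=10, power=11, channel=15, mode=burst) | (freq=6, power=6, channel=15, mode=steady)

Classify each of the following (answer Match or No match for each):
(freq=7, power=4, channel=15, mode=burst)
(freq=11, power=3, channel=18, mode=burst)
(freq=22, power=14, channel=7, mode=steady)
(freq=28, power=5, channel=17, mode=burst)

Every 'Match' example satisfies: freq ≠ 10 AND power ≥ 10. None of the 'No match' examples do.
(freq=7, power=4, channel=15, mode=burst) — freq = 7, power = 4, hence No match. (freq=11, power=3, channel=18, mode=burst) — freq = 11, power = 3, hence No match. (freq=22, power=14, channel=7, mode=steady) — freq = 22, power = 14, hence Match. (freq=28, power=5, channel=17, mode=burst) — freq = 28, power = 5, hence No match.

No match, No match, Match, No match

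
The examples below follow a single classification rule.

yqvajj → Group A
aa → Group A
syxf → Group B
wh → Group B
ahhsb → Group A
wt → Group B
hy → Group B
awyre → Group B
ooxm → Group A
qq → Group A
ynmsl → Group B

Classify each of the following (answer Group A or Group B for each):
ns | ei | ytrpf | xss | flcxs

Group B, Group B, Group B, Group A, Group B

The pattern is that an item is 'Group A' exactly when: has a double letter.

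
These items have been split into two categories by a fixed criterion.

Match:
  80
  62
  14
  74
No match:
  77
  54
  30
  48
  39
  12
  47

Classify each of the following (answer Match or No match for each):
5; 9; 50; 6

The distinguishing property — ≡ 2 (mod 6) — holds for all the 'Match' cases and none of the 'No match' cases.
5: 5 mod 6 = 5 — fails the rule, so No match.
9: 9 mod 6 = 3 — fails the rule, so No match.
50: 50 mod 6 = 2 — checks out, so Match.
6: 6 mod 6 = 0 — fails the rule, so No match.

No match, No match, Match, No match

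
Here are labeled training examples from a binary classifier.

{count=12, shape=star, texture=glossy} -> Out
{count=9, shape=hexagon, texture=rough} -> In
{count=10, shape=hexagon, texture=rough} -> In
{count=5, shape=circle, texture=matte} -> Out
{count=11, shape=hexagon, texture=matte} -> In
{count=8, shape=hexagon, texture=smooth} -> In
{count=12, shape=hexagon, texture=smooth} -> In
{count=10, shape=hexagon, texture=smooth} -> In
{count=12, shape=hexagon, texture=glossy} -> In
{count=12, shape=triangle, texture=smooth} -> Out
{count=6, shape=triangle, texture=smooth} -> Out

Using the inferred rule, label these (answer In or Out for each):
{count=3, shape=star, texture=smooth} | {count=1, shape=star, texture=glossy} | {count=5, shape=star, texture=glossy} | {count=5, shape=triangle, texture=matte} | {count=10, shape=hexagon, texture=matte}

Out, Out, Out, Out, In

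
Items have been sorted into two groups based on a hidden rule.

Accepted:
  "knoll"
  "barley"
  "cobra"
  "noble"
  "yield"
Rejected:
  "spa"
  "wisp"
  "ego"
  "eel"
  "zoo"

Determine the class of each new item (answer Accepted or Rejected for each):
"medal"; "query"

Accepted, Accepted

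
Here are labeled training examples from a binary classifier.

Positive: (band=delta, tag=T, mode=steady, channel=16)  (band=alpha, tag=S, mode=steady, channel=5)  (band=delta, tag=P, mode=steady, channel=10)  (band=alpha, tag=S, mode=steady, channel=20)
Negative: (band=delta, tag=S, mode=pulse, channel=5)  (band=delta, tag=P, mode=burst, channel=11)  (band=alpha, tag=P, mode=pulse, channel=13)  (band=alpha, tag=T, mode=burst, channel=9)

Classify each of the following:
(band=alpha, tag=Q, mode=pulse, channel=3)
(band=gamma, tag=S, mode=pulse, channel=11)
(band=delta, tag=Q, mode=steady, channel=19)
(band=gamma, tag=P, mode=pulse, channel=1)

One predicate separates the groups cleanly: mode is steady.
(band=alpha, tag=Q, mode=pulse, channel=3) → mode is pulse → Negative. (band=gamma, tag=S, mode=pulse, channel=11) → mode is pulse → Negative. (band=delta, tag=Q, mode=steady, channel=19) → mode is steady → Positive. (band=gamma, tag=P, mode=pulse, channel=1) → mode is pulse → Negative.

Negative, Negative, Positive, Negative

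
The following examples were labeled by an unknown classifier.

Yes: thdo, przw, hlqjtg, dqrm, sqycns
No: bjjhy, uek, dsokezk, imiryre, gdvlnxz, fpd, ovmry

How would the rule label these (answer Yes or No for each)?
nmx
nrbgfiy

No, No

'Yes' ⟺ even length.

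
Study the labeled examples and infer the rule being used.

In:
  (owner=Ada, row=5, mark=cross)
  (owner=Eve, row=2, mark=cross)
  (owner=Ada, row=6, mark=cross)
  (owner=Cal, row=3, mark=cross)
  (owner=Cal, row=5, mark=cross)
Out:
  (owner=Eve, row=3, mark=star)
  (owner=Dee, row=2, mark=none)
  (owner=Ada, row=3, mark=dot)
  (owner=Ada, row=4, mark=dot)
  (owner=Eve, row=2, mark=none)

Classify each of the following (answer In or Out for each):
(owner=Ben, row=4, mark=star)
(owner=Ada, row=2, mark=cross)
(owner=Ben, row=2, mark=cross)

All 'In' examples share one property — mark is cross — and every 'Out' example lacks it.

Out, In, In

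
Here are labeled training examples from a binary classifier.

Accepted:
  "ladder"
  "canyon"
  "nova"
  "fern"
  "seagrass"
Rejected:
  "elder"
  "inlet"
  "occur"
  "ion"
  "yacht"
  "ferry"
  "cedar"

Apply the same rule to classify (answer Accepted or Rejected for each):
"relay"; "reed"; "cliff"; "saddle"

One predicate separates the groups cleanly: even length.
"relay" → length 5 → Rejected. "reed" → length 4 → Accepted. "cliff" → length 5 → Rejected. "saddle" → length 6 → Accepted.

Rejected, Accepted, Rejected, Accepted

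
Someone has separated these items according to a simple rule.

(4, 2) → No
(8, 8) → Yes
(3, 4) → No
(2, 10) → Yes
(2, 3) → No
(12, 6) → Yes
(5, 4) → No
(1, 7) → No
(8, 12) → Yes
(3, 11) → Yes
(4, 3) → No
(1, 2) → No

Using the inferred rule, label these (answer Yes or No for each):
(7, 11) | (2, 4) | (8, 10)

'Yes' ⟺ sum ≥ 12.
(7, 11): Yes (7+11 = 18).
(2, 4): No (2+4 = 6).
(8, 10): Yes (8+10 = 18).

Yes, No, Yes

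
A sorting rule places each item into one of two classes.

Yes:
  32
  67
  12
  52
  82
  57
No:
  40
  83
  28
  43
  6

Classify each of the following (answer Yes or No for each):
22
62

Yes, Yes

The distinguishing property — ≡ 2 (mod 5) — holds for all the 'Yes' cases and none of the 'No' cases.
22: Yes (22 mod 5 = 2). 62: Yes (62 mod 5 = 2).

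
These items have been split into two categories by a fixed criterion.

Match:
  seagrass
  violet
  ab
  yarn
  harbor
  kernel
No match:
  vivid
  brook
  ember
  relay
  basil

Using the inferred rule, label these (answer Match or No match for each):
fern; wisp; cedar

Match, Match, No match

The classifier is using: even length.
fern: length 4 — qualifies, so Match.
wisp: length 4 — qualifies, so Match.
cedar: length 5 — doesn't qualify, so No match.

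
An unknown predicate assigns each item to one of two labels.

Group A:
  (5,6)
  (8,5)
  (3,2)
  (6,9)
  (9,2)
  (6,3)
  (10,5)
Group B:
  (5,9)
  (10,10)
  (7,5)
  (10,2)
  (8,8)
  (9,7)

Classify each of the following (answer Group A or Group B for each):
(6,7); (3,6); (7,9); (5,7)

Looking at the examples, the only property every 'Group A' case has and every 'Group B' case lacks is: sum is odd.
Group A: (6,7), since 6+7 = 13. Group A: (3,6), since 3+6 = 9. Group B: (7,9), since 7+9 = 16. Group B: (5,7), since 5+7 = 12.

Group A, Group A, Group B, Group B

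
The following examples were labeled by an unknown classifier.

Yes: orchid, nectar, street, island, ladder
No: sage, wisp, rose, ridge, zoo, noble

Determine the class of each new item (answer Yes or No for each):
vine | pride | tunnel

The rule appears to be: length 6.
vine → length 4 → No. pride → length 5 → No. tunnel → length 6 → Yes.

No, No, Yes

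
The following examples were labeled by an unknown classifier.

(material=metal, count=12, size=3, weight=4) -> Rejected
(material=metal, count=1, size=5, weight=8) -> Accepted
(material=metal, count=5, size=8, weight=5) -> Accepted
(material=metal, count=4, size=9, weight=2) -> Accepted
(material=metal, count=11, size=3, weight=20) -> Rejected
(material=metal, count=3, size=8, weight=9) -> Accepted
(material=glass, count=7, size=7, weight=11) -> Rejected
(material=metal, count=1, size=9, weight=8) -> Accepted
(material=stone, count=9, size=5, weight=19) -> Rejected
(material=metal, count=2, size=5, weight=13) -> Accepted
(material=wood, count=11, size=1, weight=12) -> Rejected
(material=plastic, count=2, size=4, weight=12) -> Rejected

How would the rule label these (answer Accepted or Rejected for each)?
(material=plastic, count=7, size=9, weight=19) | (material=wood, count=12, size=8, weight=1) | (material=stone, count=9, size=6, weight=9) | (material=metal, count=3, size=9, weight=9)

Rejected, Rejected, Rejected, Accepted

Every 'Accepted' example satisfies: material is metal AND size ≥ 4. None of the 'Rejected' examples do.
(material=plastic, count=7, size=9, weight=19): material is plastic, size = 9, lacks this property → Rejected.
(material=wood, count=12, size=8, weight=1): material is wood, size = 8, lacks this property → Rejected.
(material=stone, count=9, size=6, weight=9): material is stone, size = 6, lacks this property → Rejected.
(material=metal, count=3, size=9, weight=9): material is metal, size = 9, fits → Accepted.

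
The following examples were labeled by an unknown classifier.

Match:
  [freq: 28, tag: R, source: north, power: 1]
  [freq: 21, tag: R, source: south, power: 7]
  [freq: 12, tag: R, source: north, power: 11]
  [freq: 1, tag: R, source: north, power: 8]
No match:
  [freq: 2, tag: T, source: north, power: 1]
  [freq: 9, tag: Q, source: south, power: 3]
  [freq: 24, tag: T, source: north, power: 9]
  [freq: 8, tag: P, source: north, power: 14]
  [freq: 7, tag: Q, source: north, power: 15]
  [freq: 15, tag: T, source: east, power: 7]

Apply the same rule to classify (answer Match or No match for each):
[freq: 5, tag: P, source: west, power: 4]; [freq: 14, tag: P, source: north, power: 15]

No match, No match

The pattern is that an item is 'Match' exactly when: tag is R.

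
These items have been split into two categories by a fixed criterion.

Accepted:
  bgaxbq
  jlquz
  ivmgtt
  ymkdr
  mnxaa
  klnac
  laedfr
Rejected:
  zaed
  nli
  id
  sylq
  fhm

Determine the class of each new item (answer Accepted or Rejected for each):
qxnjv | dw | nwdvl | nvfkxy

The simplest hypothesis consistent with all the labels is: length ≥ 5.
qxnjv: length 5 — fits, so Accepted.
dw: length 2 — doesn't match, so Rejected.
nwdvl: length 5 — fits, so Accepted.
nvfkxy: length 6 — fits, so Accepted.

Accepted, Rejected, Accepted, Accepted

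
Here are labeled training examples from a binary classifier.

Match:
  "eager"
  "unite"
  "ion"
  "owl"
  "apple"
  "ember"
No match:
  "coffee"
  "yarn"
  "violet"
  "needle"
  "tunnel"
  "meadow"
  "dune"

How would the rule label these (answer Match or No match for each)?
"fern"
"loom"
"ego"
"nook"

No match, No match, Match, No match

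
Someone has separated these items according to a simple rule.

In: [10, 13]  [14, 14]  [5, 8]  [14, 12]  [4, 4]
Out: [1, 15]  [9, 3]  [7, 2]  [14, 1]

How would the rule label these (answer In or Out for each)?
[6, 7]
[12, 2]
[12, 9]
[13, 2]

In, Out, In, Out

The common property of the 'In' items is: min ≥ 4. No 'Out' item has it.
[6, 7]: min 6 — checks out, so In.
[12, 2]: min 2 — does not fit, so Out.
[12, 9]: min 9 — checks out, so In.
[13, 2]: min 2 — does not fit, so Out.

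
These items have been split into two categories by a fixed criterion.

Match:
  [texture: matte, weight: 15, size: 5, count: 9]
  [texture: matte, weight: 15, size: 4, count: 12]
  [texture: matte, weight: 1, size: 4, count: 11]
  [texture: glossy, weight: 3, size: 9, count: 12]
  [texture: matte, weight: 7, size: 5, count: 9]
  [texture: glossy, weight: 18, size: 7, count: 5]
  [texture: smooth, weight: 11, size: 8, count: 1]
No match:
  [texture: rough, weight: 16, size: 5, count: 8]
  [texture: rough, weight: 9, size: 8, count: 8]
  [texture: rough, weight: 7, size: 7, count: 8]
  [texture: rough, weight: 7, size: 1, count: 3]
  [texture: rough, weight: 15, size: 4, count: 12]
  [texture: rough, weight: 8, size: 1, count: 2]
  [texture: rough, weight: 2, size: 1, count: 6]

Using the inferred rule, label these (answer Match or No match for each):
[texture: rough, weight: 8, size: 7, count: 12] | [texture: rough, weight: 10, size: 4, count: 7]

No match, No match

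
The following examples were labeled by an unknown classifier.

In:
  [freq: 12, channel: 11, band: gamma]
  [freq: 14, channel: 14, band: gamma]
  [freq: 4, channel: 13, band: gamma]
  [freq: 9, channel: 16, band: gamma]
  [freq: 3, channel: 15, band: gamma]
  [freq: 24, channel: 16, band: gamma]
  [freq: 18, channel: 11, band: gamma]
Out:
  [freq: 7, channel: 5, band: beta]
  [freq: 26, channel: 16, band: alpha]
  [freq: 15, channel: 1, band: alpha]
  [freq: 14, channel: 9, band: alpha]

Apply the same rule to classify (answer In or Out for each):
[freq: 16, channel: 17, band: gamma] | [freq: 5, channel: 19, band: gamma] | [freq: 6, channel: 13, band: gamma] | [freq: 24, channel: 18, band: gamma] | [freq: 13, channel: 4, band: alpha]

In, In, In, In, Out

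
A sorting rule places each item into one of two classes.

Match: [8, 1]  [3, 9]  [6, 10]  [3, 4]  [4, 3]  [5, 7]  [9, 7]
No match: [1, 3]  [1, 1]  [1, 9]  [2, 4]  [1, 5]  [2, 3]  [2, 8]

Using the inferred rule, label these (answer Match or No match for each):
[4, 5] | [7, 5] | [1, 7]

One predicate separates the groups cleanly: first ≥ 3.
[4, 5] → first 4 → Match. [7, 5] → first 7 → Match. [1, 7] → first 1 → No match.

Match, Match, No match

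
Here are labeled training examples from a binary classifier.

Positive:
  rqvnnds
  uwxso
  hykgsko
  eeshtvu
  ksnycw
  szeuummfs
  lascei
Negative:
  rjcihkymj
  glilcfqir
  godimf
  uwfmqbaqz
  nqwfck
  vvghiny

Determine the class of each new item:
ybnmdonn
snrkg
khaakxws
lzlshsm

Negative, Positive, Positive, Positive

Every 'Positive' example satisfies: contains 's'. None of the 'Negative' examples do.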